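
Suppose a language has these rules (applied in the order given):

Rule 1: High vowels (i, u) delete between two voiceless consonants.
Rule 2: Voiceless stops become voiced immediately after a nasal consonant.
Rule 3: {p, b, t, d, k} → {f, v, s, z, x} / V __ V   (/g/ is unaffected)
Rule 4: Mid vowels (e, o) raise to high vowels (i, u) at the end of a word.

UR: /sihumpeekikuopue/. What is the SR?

Rule 1 (high vowel syncope): /i/ is a high vowel flanked by voiceless consonants /s/ and /h/, so it deletes. /i/ is a high vowel flanked by voiceless consonants /k/ and /k/, so it deletes. /sihumpeekikuopue/ → shumpeekkuopue.
Rule 2 (post-nasal voicing): /p/ is a voiceless stop immediately after the nasal /m/, so it voices to [b]. /shumpeekkuopue/ → shumbeekkuopue.
Rule 3 (intervocalic spirantization): /p/ is a stop between vowels /o/ and /u/, so it spirantizes to the fricative [f]. /shumbeekkuopue/ → shumbeekkuofue.
Rule 4 (final vowel raising): /e/ is a mid vowel in word-final position, so it raises to [i]. /shumbeekkuofue/ → shumbeekkuofui.

shumbeekkuofui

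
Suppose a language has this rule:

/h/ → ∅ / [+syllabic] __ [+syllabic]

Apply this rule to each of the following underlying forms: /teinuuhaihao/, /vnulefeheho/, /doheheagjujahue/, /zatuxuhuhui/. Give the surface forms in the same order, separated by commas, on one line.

/teinuuhaihao/: /h/ occurs between vowels /u/ and /a/, so it deletes. /h/ occurs between vowels /i/ and /a/, so it deletes. → [teinuuaiao].
/vnulefeheho/: /h/ occurs between vowels /e/ and /e/, so it deletes. /h/ occurs between vowels /e/ and /o/, so it deletes. → [vnulefeeo].
/doheheagjujahue/: /h/ occurs between vowels /o/ and /e/, so it deletes. /h/ occurs between vowels /e/ and /e/, so it deletes. /h/ occurs between vowels /a/ and /u/, so it deletes. → [doeeagjujaue].
/zatuxuhuhui/: /h/ occurs between vowels /u/ and /u/, so it deletes. /h/ occurs between vowels /u/ and /u/, so it deletes. → [zatuxuuui].

teinuuaiao, vnulefeeo, doeeagjujaue, zatuxuuui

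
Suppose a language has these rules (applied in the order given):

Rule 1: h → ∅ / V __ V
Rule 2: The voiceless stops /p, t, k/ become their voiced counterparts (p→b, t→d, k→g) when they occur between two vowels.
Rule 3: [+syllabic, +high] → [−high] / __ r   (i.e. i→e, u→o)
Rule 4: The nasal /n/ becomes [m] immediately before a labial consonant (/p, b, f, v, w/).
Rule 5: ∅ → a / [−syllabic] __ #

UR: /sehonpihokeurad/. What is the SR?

Rule 1 (intervocalic h-deletion): /h/ occurs between vowels /e/ and /o/, so it deletes. /h/ occurs between vowels /i/ and /o/, so it deletes. /sehonpihokeurad/ → seonpiokeurad.
Rule 2 (intervocalic voicing): /k/ is a voiceless stop between vowels /o/ and /e/, so it voices to [g]. /seonpiokeurad/ → seonpiogeurad.
Rule 3 (pre-rhotic lowering): /u/ is a high vowel immediately before /r/, so it lowers to [o]. /seonpiogeurad/ → seonpiogeorad.
Rule 4 (nasal place assimilation): /n/ precedes the labial consonant /p/, so it assimilates in place to [m]. /seonpiogeorad/ → seompiogeorad.
Rule 5 (final a-epenthesis): the form ends in the consonant /d/, so [a] is inserted word-finally. /seompiogeorad/ → seompiogeorada.

seompiogeorada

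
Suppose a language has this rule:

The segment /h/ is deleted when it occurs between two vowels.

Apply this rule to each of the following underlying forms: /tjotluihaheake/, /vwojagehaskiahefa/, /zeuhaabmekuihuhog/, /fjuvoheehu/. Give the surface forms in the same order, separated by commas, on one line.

/tjotluihaheake/: /h/ occurs between vowels /i/ and /a/, so it deletes. /h/ occurs between vowels /a/ and /e/, so it deletes. → [tjotluiaeake].
/vwojagehaskiahefa/: /h/ occurs between vowels /e/ and /a/, so it deletes. /h/ occurs between vowels /a/ and /e/, so it deletes. → [vwojageaskiaefa].
/zeuhaabmekuihuhog/: /h/ occurs between vowels /u/ and /a/, so it deletes. /h/ occurs between vowels /i/ and /u/, so it deletes. /h/ occurs between vowels /u/ and /o/, so it deletes. → [zeuaabmekuiuog].
/fjuvoheehu/: /h/ occurs between vowels /o/ and /e/, so it deletes. /h/ occurs between vowels /e/ and /u/, so it deletes. → [fjuvoeeu].

tjotluiaeake, vwojageaskiaefa, zeuaabmekuiuog, fjuvoeeu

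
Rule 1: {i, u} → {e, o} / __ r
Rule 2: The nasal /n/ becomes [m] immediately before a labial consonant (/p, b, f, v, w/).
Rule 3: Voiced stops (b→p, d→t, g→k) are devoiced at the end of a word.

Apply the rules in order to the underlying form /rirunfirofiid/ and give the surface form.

rerumferofiit

Rule 1 (pre-rhotic lowering): /i/ is a high vowel immediately before /r/, so it lowers to [e]. /i/ is a high vowel immediately before /r/, so it lowers to [e]. /rirunfirofiid/ → rerunferofiid.
Rule 2 (nasal place assimilation): /n/ precedes the labial consonant /f/, so it assimilates in place to [m]. /rerunferofiid/ → rerumferofiid.
Rule 3 (final devoicing): /d/ is a voiced stop in word-final position, so it devoices to [t]. /rerumferofiid/ → rerumferofiit.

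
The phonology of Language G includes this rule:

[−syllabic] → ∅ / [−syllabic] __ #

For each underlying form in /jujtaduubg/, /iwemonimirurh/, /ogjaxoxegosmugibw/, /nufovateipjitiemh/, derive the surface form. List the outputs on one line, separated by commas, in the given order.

jujtaduub, iwemonimirur, ogjaxoxegosmugib, nufovateipjitiem

/jujtaduubg/: /g/ is the second consonant of a word-final cluster /bg/, so it deletes. → [jujtaduub].
/iwemonimirurh/: /h/ is the second consonant of a word-final cluster /rh/, so it deletes. → [iwemonimirur].
/ogjaxoxegosmugibw/: /w/ is the second consonant of a word-final cluster /bw/, so it deletes. → [ogjaxoxegosmugib].
/nufovateipjitiemh/: /h/ is the second consonant of a word-final cluster /mh/, so it deletes. → [nufovateipjitiem].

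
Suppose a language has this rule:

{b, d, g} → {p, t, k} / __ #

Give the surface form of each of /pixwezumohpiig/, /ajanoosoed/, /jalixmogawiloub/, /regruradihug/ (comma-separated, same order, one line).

pixwezumohpiik, ajanoosoet, jalixmogawiloup, regruradihuk

/pixwezumohpiig/: /g/ is a voiced stop in word-final position, so it devoices to [k]. → [pixwezumohpiik].
/ajanoosoed/: /d/ is a voiced stop in word-final position, so it devoices to [t]. → [ajanoosoet].
/jalixmogawiloub/: /b/ is a voiced stop in word-final position, so it devoices to [p]. → [jalixmogawiloup].
/regruradihug/: /g/ is a voiced stop in word-final position, so it devoices to [k]. → [regruradihuk].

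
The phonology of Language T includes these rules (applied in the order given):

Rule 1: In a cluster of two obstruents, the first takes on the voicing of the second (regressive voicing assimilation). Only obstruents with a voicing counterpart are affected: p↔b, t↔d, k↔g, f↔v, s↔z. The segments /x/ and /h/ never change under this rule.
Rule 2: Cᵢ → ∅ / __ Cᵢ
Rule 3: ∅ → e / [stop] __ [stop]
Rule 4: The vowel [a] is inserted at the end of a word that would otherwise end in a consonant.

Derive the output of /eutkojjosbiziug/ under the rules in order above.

Rule 1 (regressive voicing assimilation): /s/ precedes the voiced obstruent /b/, so it voices to [z] by assimilation. /eutkojjosbiziug/ → eutkojjozbiziug.
Rule 2 (degemination): /jj/ is a geminate; the first /j/ deletes. /eutkojjozbiziug/ → eutkojozbiziug.
Rule 3 (stop-cluster e-epenthesis): /t/ and /k/ form a stop–stop cluster, so [e] is inserted between them. /eutkojozbiziug/ → eutekojozbiziug.
Rule 4 (final a-epenthesis): the form ends in the consonant /g/, so [a] is inserted word-finally. /eutekojozbiziug/ → eutekojozbiziuga.

eutekojozbiziuga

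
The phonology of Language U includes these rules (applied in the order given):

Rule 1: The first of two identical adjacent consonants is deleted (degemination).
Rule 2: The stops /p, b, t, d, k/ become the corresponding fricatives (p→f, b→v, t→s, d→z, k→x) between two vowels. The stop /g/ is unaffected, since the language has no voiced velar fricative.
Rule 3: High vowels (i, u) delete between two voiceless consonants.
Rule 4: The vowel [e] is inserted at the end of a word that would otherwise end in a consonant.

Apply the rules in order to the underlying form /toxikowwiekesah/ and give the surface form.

Rule 1 (degemination): /ww/ is a geminate; the first /w/ deletes. /toxikowwiekesah/ → toxikowiekesah.
Rule 2 (intervocalic spirantization): /k/ is a stop between vowels /i/ and /o/, so it spirantizes to the fricative [x]. /k/ is a stop between vowels /e/ and /e/, so it spirantizes to the fricative [x]. /toxikowiekesah/ → toxixowiexesah.
Rule 3 (high vowel syncope): /i/ is a high vowel flanked by voiceless consonants /x/ and /x/, so it deletes. /toxixowiexesah/ → toxxowiexesah.
Rule 4 (final e-epenthesis): the form ends in the consonant /h/, so [e] is inserted word-finally. /toxxowiexesah/ → toxxowiexesahe.

toxxowiexesahe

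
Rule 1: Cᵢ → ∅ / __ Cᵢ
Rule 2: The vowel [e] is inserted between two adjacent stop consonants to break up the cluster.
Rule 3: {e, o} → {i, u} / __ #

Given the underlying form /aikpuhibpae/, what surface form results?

aikepuhibepai

Rule 1 (degemination): no segment meets the environment; /aikpuhibpae/ is unchanged.
Rule 2 (stop-cluster e-epenthesis): /k/ and /p/ form a stop–stop cluster, so [e] is inserted between them. /b/ and /p/ form a stop–stop cluster, so [e] is inserted between them. /aikpuhibpae/ → aikepuhibepae.
Rule 3 (final vowel raising): /e/ is a mid vowel in word-final position, so it raises to [i]. /aikepuhibepae/ → aikepuhibepai.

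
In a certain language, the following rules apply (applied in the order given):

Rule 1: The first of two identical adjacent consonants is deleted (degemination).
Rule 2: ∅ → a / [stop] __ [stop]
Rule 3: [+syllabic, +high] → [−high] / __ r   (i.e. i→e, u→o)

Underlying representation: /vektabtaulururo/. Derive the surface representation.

Rule 1 (degemination): no segment meets the environment; /vektabtaulururo/ is unchanged.
Rule 2 (stop-cluster a-epenthesis): /k/ and /t/ form a stop–stop cluster, so [a] is inserted between them. /b/ and /t/ form a stop–stop cluster, so [a] is inserted between them. /vektabtaulururo/ → vekatabataulururo.
Rule 3 (pre-rhotic lowering): /u/ is a high vowel immediately before /r/, so it lowers to [o]. /u/ is a high vowel immediately before /r/, so it lowers to [o]. /vekatabataulururo/ → vekatabataulororo.

vekatabataulororo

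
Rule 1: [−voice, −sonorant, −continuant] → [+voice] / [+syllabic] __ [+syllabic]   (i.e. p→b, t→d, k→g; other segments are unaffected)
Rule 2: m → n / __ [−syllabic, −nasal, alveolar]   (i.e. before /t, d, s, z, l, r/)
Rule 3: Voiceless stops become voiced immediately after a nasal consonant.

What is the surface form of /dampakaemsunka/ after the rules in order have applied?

Rule 1 (intervocalic voicing): /k/ is a voiceless stop between vowels /a/ and /a/, so it voices to [g]. /dampakaemsunka/ → dampagaemsunka.
Rule 2 (nasal place assimilation): /m/ precedes the alveolar consonant /s/, so it assimilates in place to [n]. /dampagaemsunka/ → dampagaensunka.
Rule 3 (post-nasal voicing): /p/ is a voiceless stop immediately after the nasal /m/, so it voices to [b]. /k/ is a voiceless stop immediately after the nasal /n/, so it voices to [g]. /dampagaensunka/ → dambagaensunga.

dambagaensunga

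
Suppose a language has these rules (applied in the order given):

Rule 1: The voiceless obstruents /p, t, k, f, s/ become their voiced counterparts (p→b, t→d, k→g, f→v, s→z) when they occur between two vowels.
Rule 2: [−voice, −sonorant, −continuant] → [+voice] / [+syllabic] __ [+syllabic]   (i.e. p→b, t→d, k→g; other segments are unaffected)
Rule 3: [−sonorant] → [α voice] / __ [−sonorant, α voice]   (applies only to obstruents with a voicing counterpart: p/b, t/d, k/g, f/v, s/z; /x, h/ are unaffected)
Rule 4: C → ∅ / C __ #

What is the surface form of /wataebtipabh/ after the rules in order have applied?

Rule 1 (intervocalic voicing): /t/ is a voiceless obstruent between vowels /a/ and /a/, so it voices to [d]. /p/ is a voiceless obstruent between vowels /i/ and /a/, so it voices to [b]. /wataebtipabh/ → wadaebtibabh.
Rule 2 (intervocalic voicing): no segment meets the environment; /wadaebtibabh/ is unchanged.
Rule 3 (regressive voicing assimilation): /b/ precedes the voiceless obstruent /t/, so it devoices to [p] by assimilation. /b/ precedes the voiceless obstruent /h/, so it devoices to [p] by assimilation. /wadaebtibabh/ → wadaeptibaph.
Rule 4 (final cluster simplification): /h/ is the second consonant of a word-final cluster /ph/, so it deletes. /wadaeptibaph/ → wadaeptibap.

wadaeptibap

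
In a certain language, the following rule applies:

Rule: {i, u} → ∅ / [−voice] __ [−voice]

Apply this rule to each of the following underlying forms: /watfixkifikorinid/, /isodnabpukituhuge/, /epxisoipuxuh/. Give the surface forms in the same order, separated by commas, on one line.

/watfixkifikorinid/: /i/ is a high vowel flanked by voiceless consonants /f/ and /x/, so it deletes. /i/ is a high vowel flanked by voiceless consonants /k/ and /f/, so it deletes. /i/ is a high vowel flanked by voiceless consonants /f/ and /k/, so it deletes. → [watfxkfkorinid].
/isodnabpukituhuge/: /u/ is a high vowel flanked by voiceless consonants /p/ and /k/, so it deletes. /i/ is a high vowel flanked by voiceless consonants /k/ and /t/, so it deletes. /u/ is a high vowel flanked by voiceless consonants /t/ and /h/, so it deletes. → [isodnabpkthuge].
/epxisoipuxuh/: /i/ is a high vowel flanked by voiceless consonants /x/ and /s/, so it deletes. /u/ is a high vowel flanked by voiceless consonants /p/ and /x/, so it deletes. /u/ is a high vowel flanked by voiceless consonants /x/ and /h/, so it deletes. → [epxsoipxh].

watfxkfkorinid, isodnabpkthuge, epxsoipxh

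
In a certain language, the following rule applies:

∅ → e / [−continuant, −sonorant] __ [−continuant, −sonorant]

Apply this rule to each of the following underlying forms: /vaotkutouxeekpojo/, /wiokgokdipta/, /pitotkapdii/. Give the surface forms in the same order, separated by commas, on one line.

/vaotkutouxeekpojo/: /t/ and /k/ form a stop–stop cluster, so [e] is inserted between them. /k/ and /p/ form a stop–stop cluster, so [e] is inserted between them. → [vaotekutouxeekepojo].
/wiokgokdipta/: /k/ and /g/ form a stop–stop cluster, so [e] is inserted between them. /k/ and /d/ form a stop–stop cluster, so [e] is inserted between them. /p/ and /t/ form a stop–stop cluster, so [e] is inserted between them. → [wiokegokedipeta].
/pitotkapdii/: /t/ and /k/ form a stop–stop cluster, so [e] is inserted between them. /p/ and /d/ form a stop–stop cluster, so [e] is inserted between them. → [pitotekapedii].

vaotekutouxeekepojo, wiokegokedipeta, pitotekapedii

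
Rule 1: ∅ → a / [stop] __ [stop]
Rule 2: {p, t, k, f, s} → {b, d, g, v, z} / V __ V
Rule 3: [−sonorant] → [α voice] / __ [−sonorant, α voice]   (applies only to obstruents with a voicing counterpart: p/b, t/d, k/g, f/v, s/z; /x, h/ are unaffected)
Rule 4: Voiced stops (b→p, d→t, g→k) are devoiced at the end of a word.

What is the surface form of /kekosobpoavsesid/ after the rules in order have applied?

kegozobaboafsezit

Rule 1 (stop-cluster a-epenthesis): /b/ and /p/ form a stop–stop cluster, so [a] is inserted between them. /kekosobpoavsesid/ → kekosobapoavsesid.
Rule 2 (intervocalic voicing): /k/ is a voiceless obstruent between vowels /e/ and /o/, so it voices to [g]. /s/ is a voiceless obstruent between vowels /o/ and /o/, so it voices to [z]. /p/ is a voiceless obstruent between vowels /a/ and /o/, so it voices to [b]. /s/ is a voiceless obstruent between vowels /e/ and /i/, so it voices to [z]. /kekosobapoavsesid/ → kegozobaboavsezid.
Rule 3 (regressive voicing assimilation): /v/ precedes the voiceless obstruent /s/, so it devoices to [f] by assimilation. /kegozobaboavsezid/ → kegozobaboafsezid.
Rule 4 (final devoicing): /d/ is a voiced stop in word-final position, so it devoices to [t]. /kegozobaboafsezid/ → kegozobaboafsezit.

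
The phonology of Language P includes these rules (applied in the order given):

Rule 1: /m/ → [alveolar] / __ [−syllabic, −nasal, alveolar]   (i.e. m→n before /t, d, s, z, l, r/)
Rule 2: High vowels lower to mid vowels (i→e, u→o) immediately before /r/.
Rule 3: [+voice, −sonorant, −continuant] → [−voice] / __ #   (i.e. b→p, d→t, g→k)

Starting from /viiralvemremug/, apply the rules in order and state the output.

vieralvenremuk

Rule 1 (nasal place assimilation): /m/ precedes the alveolar consonant /r/, so it assimilates in place to [n]. /viiralvemremug/ → viiralvenremug.
Rule 2 (pre-rhotic lowering): /i/ is a high vowel immediately before /r/, so it lowers to [e]. /viiralvenremug/ → vieralvenremug.
Rule 3 (final devoicing): /g/ is a voiced stop in word-final position, so it devoices to [k]. /vieralvenremug/ → vieralvenremuk.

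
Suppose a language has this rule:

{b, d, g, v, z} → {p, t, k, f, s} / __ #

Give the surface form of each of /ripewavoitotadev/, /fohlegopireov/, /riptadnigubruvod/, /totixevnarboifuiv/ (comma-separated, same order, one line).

ripewavoitotadef, fohlegopireof, riptadnigubruvot, totixevnarboifuif

/ripewavoitotadev/: /v/ is a voiced obstruent in word-final position, so it devoices to [f]. → [ripewavoitotadef].
/fohlegopireov/: /v/ is a voiced obstruent in word-final position, so it devoices to [f]. → [fohlegopireof].
/riptadnigubruvod/: /d/ is a voiced obstruent in word-final position, so it devoices to [t]. → [riptadnigubruvot].
/totixevnarboifuiv/: /v/ is a voiced obstruent in word-final position, so it devoices to [f]. → [totixevnarboifuif].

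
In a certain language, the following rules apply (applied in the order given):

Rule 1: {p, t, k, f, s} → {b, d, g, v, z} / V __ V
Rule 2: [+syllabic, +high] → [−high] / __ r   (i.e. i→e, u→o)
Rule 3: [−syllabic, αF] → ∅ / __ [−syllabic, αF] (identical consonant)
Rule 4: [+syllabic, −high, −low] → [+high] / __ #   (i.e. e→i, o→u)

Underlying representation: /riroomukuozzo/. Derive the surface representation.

reroomuguozu

Rule 1 (intervocalic voicing): /k/ is a voiceless obstruent between vowels /u/ and /u/, so it voices to [g]. /riroomukuozzo/ → riroomuguozzo.
Rule 2 (pre-rhotic lowering): /i/ is a high vowel immediately before /r/, so it lowers to [e]. /riroomuguozzo/ → reroomuguozzo.
Rule 3 (degemination): /zz/ is a geminate; the first /z/ deletes. /reroomuguozzo/ → reroomuguozo.
Rule 4 (final vowel raising): /o/ is a mid vowel in word-final position, so it raises to [u]. /reroomuguozo/ → reroomuguozu.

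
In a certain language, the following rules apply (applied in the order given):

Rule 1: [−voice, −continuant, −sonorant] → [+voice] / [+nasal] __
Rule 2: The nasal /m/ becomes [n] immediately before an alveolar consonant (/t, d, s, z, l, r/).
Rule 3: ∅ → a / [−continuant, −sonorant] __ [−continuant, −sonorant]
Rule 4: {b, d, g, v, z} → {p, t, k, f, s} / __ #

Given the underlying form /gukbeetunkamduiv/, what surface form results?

gukabeetunganduif

Rule 1 (post-nasal voicing): /k/ is a voiceless stop immediately after the nasal /n/, so it voices to [g]. /gukbeetunkamduiv/ → gukbeetungamduiv.
Rule 2 (nasal place assimilation): /m/ precedes the alveolar consonant /d/, so it assimilates in place to [n]. /gukbeetungamduiv/ → gukbeetunganduiv.
Rule 3 (stop-cluster a-epenthesis): /k/ and /b/ form a stop–stop cluster, so [a] is inserted between them. /gukbeetunganduiv/ → gukabeetunganduiv.
Rule 4 (final devoicing): /v/ is a voiced obstruent in word-final position, so it devoices to [f]. /gukabeetunganduiv/ → gukabeetunganduif.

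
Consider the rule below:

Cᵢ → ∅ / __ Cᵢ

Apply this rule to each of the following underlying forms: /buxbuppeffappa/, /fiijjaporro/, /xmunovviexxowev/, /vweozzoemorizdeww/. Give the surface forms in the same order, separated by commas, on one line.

/buxbuppeffappa/: /pp/ is a geminate; the first /p/ deletes. /ff/ is a geminate; the first /f/ deletes. /pp/ is a geminate; the first /p/ deletes. → [buxbupefapa].
/fiijjaporro/: /jj/ is a geminate; the first /j/ deletes. /rr/ is a geminate; the first /r/ deletes. → [fiijaporo].
/xmunovviexxowev/: /vv/ is a geminate; the first /v/ deletes. /xx/ is a geminate; the first /x/ deletes. → [xmunoviexowev].
/vweozzoemorizdeww/: /zz/ is a geminate; the first /z/ deletes. /ww/ is a geminate; the first /w/ deletes. → [vweozoemorizdew].

buxbupefapa, fiijaporo, xmunoviexowev, vweozoemorizdew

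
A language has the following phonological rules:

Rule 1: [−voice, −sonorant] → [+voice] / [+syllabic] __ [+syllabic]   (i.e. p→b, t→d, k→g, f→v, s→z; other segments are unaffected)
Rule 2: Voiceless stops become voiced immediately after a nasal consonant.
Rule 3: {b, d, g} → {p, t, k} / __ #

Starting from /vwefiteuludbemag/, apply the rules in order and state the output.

vwevideuludbemak

Rule 1 (intervocalic voicing): /f/ is a voiceless obstruent between vowels /e/ and /i/, so it voices to [v]. /t/ is a voiceless obstruent between vowels /i/ and /e/, so it voices to [d]. /vwefiteuludbemag/ → vwevideuludbemag.
Rule 2 (post-nasal voicing): no segment meets the environment; /vwevideuludbemag/ is unchanged.
Rule 3 (final devoicing): /g/ is a voiced stop in word-final position, so it devoices to [k]. /vwevideuludbemag/ → vwevideuludbemak.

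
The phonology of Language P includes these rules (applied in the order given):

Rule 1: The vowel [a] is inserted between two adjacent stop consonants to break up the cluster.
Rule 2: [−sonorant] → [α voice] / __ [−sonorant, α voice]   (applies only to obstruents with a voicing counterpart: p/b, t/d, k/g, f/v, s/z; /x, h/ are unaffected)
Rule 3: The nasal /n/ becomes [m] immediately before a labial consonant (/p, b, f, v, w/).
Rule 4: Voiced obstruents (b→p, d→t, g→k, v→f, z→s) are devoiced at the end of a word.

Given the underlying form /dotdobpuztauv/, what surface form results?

Rule 1 (stop-cluster a-epenthesis): /t/ and /d/ form a stop–stop cluster, so [a] is inserted between them. /b/ and /p/ form a stop–stop cluster, so [a] is inserted between them. /dotdobpuztauv/ → dotadobapuztauv.
Rule 2 (regressive voicing assimilation): /z/ precedes the voiceless obstruent /t/, so it devoices to [s] by assimilation. /dotadobapuztauv/ → dotadobapustauv.
Rule 3 (nasal place assimilation): no segment meets the environment; /dotadobapustauv/ is unchanged.
Rule 4 (final devoicing): /v/ is a voiced obstruent in word-final position, so it devoices to [f]. /dotadobapustauv/ → dotadobapustauf.

dotadobapustauf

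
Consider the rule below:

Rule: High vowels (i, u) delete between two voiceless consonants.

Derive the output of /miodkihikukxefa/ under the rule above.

miodkhkkxefa

/i/ is a high vowel flanked by voiceless consonants /k/ and /h/, so it deletes.
/i/ is a high vowel flanked by voiceless consonants /h/ and /k/, so it deletes.
/u/ is a high vowel flanked by voiceless consonants /k/ and /k/, so it deletes.
The other instance of /i/ does not occur in the required environment and remains unchanged.
Surface form: [miodkhkkxefa].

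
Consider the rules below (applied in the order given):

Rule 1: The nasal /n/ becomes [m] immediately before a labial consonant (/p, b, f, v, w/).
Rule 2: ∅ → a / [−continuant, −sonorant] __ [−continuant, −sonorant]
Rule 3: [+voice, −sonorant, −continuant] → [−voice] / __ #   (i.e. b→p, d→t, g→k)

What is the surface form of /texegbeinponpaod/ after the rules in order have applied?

Rule 1 (nasal place assimilation): /n/ precedes the labial consonant /p/, so it assimilates in place to [m]. /n/ precedes the labial consonant /p/, so it assimilates in place to [m]. /texegbeinponpaod/ → texegbeimpompaod.
Rule 2 (stop-cluster a-epenthesis): /g/ and /b/ form a stop–stop cluster, so [a] is inserted between them. /texegbeimpompaod/ → texegabeimpompaod.
Rule 3 (final devoicing): /d/ is a voiced stop in word-final position, so it devoices to [t]. /texegabeimpompaod/ → texegabeimpompaot.

texegabeimpompaot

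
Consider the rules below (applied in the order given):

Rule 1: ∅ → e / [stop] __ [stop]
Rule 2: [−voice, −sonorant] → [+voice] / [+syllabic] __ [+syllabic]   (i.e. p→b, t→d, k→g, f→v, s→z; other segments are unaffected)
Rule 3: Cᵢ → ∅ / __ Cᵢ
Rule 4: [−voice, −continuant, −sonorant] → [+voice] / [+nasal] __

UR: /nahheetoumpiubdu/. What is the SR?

naheedoumbiubedu

Rule 1 (stop-cluster e-epenthesis): /b/ and /d/ form a stop–stop cluster, so [e] is inserted between them. /nahheetoumpiubdu/ → nahheetoumpiubedu.
Rule 2 (intervocalic voicing): /t/ is a voiceless obstruent between vowels /e/ and /o/, so it voices to [d]. /nahheetoumpiubedu/ → nahheedoumpiubedu.
Rule 3 (degemination): /hh/ is a geminate; the first /h/ deletes. /nahheedoumpiubedu/ → naheedoumpiubedu.
Rule 4 (post-nasal voicing): /p/ is a voiceless stop immediately after the nasal /m/, so it voices to [b]. /naheedoumpiubedu/ → naheedoumbiubedu.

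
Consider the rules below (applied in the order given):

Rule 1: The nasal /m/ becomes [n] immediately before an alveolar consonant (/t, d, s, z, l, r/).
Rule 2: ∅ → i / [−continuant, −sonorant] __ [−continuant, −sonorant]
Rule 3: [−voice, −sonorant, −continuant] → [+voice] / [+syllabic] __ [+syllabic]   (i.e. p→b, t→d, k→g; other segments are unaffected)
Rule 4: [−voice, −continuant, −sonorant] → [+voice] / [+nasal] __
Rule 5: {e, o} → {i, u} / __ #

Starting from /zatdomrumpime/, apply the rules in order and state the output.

Rule 1 (nasal place assimilation): /m/ precedes the alveolar consonant /r/, so it assimilates in place to [n]. /zatdomrumpime/ → zatdonrumpime.
Rule 2 (stop-cluster i-epenthesis): /t/ and /d/ form a stop–stop cluster, so [i] is inserted between them. /zatdonrumpime/ → zatidonrumpime.
Rule 3 (intervocalic voicing): /t/ is a voiceless stop between vowels /a/ and /i/, so it voices to [d]. /zatidonrumpime/ → zadidonrumpime.
Rule 4 (post-nasal voicing): /p/ is a voiceless stop immediately after the nasal /m/, so it voices to [b]. /zadidonrumpime/ → zadidonrumbime.
Rule 5 (final vowel raising): /e/ is a mid vowel in word-final position, so it raises to [i]. /zadidonrumbime/ → zadidonrumbimi.

zadidonrumbimi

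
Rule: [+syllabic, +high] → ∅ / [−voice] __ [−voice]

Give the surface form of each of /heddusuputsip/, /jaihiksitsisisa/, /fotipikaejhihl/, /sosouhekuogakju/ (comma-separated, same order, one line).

/heddusuputsip/: /u/ is a high vowel flanked by voiceless consonants /s/ and /p/, so it deletes. /u/ is a high vowel flanked by voiceless consonants /p/ and /t/, so it deletes. /i/ is a high vowel flanked by voiceless consonants /s/ and /p/, so it deletes. → [heddusptsp].
/jaihiksitsisisa/: /i/ is a high vowel flanked by voiceless consonants /h/ and /k/, so it deletes. /i/ is a high vowel flanked by voiceless consonants /s/ and /t/, so it deletes. /i/ is a high vowel flanked by voiceless consonants /s/ and /s/, so it deletes. /i/ is a high vowel flanked by voiceless consonants /s/ and /s/, so it deletes. → [jaihkstsssa].
/fotipikaejhihl/: /i/ is a high vowel flanked by voiceless consonants /t/ and /p/, so it deletes. /i/ is a high vowel flanked by voiceless consonants /p/ and /k/, so it deletes. /i/ is a high vowel flanked by voiceless consonants /h/ and /h/, so it deletes. → [fotpkaejhhl].
/sosouhekuogakju/: the rule's environment is not met; surfaces unchanged as [sosouhekuogakju].

heddusptsp, jaihkstsssa, fotpkaejhhl, sosouhekuogakju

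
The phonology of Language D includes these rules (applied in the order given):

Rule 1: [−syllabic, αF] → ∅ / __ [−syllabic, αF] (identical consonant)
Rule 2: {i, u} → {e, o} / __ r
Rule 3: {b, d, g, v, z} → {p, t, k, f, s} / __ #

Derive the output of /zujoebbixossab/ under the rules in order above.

zujoebixosap

Rule 1 (degemination): /bb/ is a geminate; the first /b/ deletes. /ss/ is a geminate; the first /s/ deletes. /zujoebbixossab/ → zujoebixosab.
Rule 2 (pre-rhotic lowering): no segment meets the environment; /zujoebixosab/ is unchanged.
Rule 3 (final devoicing): /b/ is a voiced obstruent in word-final position, so it devoices to [p]. /zujoebixosab/ → zujoebixosap.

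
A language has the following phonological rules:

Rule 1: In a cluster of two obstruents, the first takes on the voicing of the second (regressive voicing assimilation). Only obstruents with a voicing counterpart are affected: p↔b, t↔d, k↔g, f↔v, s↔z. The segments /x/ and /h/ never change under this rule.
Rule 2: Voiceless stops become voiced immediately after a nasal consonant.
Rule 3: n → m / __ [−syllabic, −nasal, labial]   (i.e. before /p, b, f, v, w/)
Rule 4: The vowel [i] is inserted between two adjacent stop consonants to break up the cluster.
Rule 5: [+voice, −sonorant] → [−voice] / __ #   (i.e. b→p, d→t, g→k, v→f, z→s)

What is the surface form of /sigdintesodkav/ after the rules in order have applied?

Rule 1 (regressive voicing assimilation): /d/ precedes the voiceless obstruent /k/, so it devoices to [t] by assimilation. /sigdintesodkav/ → sigdintesotkav.
Rule 2 (post-nasal voicing): /t/ is a voiceless stop immediately after the nasal /n/, so it voices to [d]. /sigdintesotkav/ → sigdindesotkav.
Rule 3 (nasal place assimilation): no segment meets the environment; /sigdindesotkav/ is unchanged.
Rule 4 (stop-cluster i-epenthesis): /g/ and /d/ form a stop–stop cluster, so [i] is inserted between them. /t/ and /k/ form a stop–stop cluster, so [i] is inserted between them. /sigdindesotkav/ → sigidindesotikav.
Rule 5 (final devoicing): /v/ is a voiced obstruent in word-final position, so it devoices to [f]. /sigidindesotikav/ → sigidindesotikaf.

sigidindesotikaf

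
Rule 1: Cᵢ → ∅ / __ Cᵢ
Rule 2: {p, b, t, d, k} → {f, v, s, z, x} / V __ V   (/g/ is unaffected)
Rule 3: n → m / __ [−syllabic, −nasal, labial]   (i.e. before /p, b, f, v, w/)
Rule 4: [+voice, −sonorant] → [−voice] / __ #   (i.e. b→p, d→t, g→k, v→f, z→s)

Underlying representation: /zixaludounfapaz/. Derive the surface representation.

zixaluzoumfafas

Rule 1 (degemination): no segment meets the environment; /zixaludounfapaz/ is unchanged.
Rule 2 (intervocalic spirantization): /d/ is a stop between vowels /u/ and /o/, so it spirantizes to the fricative [z]. /p/ is a stop between vowels /a/ and /a/, so it spirantizes to the fricative [f]. /zixaludounfapaz/ → zixaluzounfafaz.
Rule 3 (nasal place assimilation): /n/ precedes the labial consonant /f/, so it assimilates in place to [m]. /zixaluzounfafaz/ → zixaluzoumfafaz.
Rule 4 (final devoicing): /z/ is a voiced obstruent in word-final position, so it devoices to [s]. /zixaluzoumfafaz/ → zixaluzoumfafas.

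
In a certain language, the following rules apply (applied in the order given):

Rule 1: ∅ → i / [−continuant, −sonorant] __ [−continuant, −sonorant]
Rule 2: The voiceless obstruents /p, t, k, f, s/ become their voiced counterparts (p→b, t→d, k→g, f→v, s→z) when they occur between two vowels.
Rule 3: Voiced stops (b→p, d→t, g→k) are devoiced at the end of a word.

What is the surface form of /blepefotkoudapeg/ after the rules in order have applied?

blebevodigoudabek

Rule 1 (stop-cluster i-epenthesis): /t/ and /k/ form a stop–stop cluster, so [i] is inserted between them. /blepefotkoudapeg/ → blepefotikoudapeg.
Rule 2 (intervocalic voicing): /p/ is a voiceless obstruent between vowels /e/ and /e/, so it voices to [b]. /f/ is a voiceless obstruent between vowels /e/ and /o/, so it voices to [v]. /t/ is a voiceless obstruent between vowels /o/ and /i/, so it voices to [d]. /k/ is a voiceless obstruent between vowels /i/ and /o/, so it voices to [g]. /p/ is a voiceless obstruent between vowels /a/ and /e/, so it voices to [b]. /blepefotikoudapeg/ → blebevodigoudabeg.
Rule 3 (final devoicing): /g/ is a voiced stop in word-final position, so it devoices to [k]. /blebevodigoudabeg/ → blebevodigoudabek.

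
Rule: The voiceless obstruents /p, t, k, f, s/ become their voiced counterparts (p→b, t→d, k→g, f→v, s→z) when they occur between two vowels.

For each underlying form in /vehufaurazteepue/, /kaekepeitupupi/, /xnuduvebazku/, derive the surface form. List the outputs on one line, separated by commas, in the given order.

vehuvaurazteebue, kaegebeidububi, xnuduvebazku

/vehufaurazteepue/: /f/ is a voiceless obstruent between vowels /u/ and /a/, so it voices to [v]. /p/ is a voiceless obstruent between vowels /e/ and /u/, so it voices to [b]. → [vehuvaurazteebue].
/kaekepeitupupi/: /k/ is a voiceless obstruent between vowels /e/ and /e/, so it voices to [g]. /p/ is a voiceless obstruent between vowels /e/ and /e/, so it voices to [b]. /t/ is a voiceless obstruent between vowels /i/ and /u/, so it voices to [d]. /p/ is a voiceless obstruent between vowels /u/ and /u/, so it voices to [b]. /p/ is a voiceless obstruent between vowels /u/ and /i/, so it voices to [b]. → [kaegebeidububi].
/xnuduvebazku/: the rule's environment is not met; surfaces unchanged as [xnuduvebazku].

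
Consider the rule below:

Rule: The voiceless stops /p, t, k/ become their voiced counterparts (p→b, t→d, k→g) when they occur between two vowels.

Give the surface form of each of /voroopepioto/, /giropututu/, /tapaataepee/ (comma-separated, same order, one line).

/voroopepioto/: /p/ is a voiceless stop between vowels /o/ and /e/, so it voices to [b]. /p/ is a voiceless stop between vowels /e/ and /i/, so it voices to [b]. /t/ is a voiceless stop between vowels /o/ and /o/, so it voices to [d]. → [voroobebiodo].
/giropututu/: /p/ is a voiceless stop between vowels /o/ and /u/, so it voices to [b]. /t/ is a voiceless stop between vowels /u/ and /u/, so it voices to [d]. /t/ is a voiceless stop between vowels /u/ and /u/, so it voices to [d]. → [girobududu].
/tapaataepee/: /p/ is a voiceless stop between vowels /a/ and /a/, so it voices to [b]. /t/ is a voiceless stop between vowels /a/ and /a/, so it voices to [d]. /p/ is a voiceless stop between vowels /e/ and /e/, so it voices to [b]. → [tabaadaebee].

voroobebiodo, girobududu, tabaadaebee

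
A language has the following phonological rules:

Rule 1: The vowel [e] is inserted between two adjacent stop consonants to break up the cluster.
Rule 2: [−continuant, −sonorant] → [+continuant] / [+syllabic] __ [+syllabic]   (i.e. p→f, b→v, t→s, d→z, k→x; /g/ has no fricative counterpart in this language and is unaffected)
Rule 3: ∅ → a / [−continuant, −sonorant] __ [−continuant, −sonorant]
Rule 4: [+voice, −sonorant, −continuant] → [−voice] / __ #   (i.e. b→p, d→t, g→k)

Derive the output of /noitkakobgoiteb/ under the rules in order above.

Rule 1 (stop-cluster e-epenthesis): /t/ and /k/ form a stop–stop cluster, so [e] is inserted between them. /b/ and /g/ form a stop–stop cluster, so [e] is inserted between them. /noitkakobgoiteb/ → noitekakobegoiteb.
Rule 2 (intervocalic spirantization): /t/ is a stop between vowels /i/ and /e/, so it spirantizes to the fricative [s]. /k/ is a stop between vowels /e/ and /a/, so it spirantizes to the fricative [x]. /k/ is a stop between vowels /a/ and /o/, so it spirantizes to the fricative [x]. /b/ is a stop between vowels /o/ and /e/, so it spirantizes to the fricative [v]. /t/ is a stop between vowels /i/ and /e/, so it spirantizes to the fricative [s]. /noitekakobegoiteb/ → noisexaxovegoiseb.
Rule 3 (stop-cluster a-epenthesis): no segment meets the environment; /noisexaxovegoiseb/ is unchanged.
Rule 4 (final devoicing): /b/ is a voiced stop in word-final position, so it devoices to [p]. /noisexaxovegoiseb/ → noisexaxovegoisep.

noisexaxovegoisep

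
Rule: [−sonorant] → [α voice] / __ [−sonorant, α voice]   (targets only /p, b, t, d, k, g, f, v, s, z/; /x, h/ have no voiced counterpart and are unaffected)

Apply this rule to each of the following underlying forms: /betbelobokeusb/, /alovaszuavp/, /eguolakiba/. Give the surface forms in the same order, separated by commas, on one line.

/betbelobokeusb/: /t/ precedes the voiced obstruent /b/, so it voices to [d] by assimilation. /s/ precedes the voiced obstruent /b/, so it voices to [z] by assimilation. → [bedbelobokeuzb].
/alovaszuavp/: /s/ precedes the voiced obstruent /z/, so it voices to [z] by assimilation. /v/ precedes the voiceless obstruent /p/, so it devoices to [f] by assimilation. → [alovazzuafp].
/eguolakiba/: the rule's environment is not met; surfaces unchanged as [eguolakiba].

bedbelobokeuzb, alovazzuafp, eguolakiba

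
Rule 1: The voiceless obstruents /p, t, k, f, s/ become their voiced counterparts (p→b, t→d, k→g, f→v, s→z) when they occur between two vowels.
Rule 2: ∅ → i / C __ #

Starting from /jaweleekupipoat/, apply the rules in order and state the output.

Rule 1 (intervocalic voicing): /k/ is a voiceless obstruent between vowels /e/ and /u/, so it voices to [g]. /p/ is a voiceless obstruent between vowels /u/ and /i/, so it voices to [b]. /p/ is a voiceless obstruent between vowels /i/ and /o/, so it voices to [b]. /jaweleekupipoat/ → jaweleegubiboat.
Rule 2 (final i-epenthesis): the form ends in the consonant /t/, so [i] is inserted word-finally. /jaweleegubiboat/ → jaweleegubiboati.

jaweleegubiboati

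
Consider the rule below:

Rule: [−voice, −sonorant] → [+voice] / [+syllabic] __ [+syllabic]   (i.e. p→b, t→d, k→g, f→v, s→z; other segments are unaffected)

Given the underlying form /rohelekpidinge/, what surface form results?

rohelekpidinge

No segment of /rohelekpidinge/ meets the structural description of the rule, so the form surfaces unchanged.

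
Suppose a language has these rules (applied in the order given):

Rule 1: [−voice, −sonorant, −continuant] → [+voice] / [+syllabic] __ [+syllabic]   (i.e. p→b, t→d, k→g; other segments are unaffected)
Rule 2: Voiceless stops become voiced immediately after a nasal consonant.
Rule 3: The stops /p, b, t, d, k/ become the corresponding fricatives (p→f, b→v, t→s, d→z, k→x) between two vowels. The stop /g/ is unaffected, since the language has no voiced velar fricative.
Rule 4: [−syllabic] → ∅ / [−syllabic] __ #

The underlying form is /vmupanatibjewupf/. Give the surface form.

Rule 1 (intervocalic voicing): /p/ is a voiceless stop between vowels /u/ and /a/, so it voices to [b]. /t/ is a voiceless stop between vowels /a/ and /i/, so it voices to [d]. /vmupanatibjewupf/ → vmubanadibjewupf.
Rule 2 (post-nasal voicing): no segment meets the environment; /vmubanadibjewupf/ is unchanged.
Rule 3 (intervocalic spirantization): /b/ is a stop between vowels /u/ and /a/, so it spirantizes to the fricative [v]. /d/ is a stop between vowels /a/ and /i/, so it spirantizes to the fricative [z]. /vmubanadibjewupf/ → vmuvanazibjewupf.
Rule 4 (final cluster simplification): /f/ is the second consonant of a word-final cluster /pf/, so it deletes. /vmuvanazibjewupf/ → vmuvanazibjewup.

vmuvanazibjewup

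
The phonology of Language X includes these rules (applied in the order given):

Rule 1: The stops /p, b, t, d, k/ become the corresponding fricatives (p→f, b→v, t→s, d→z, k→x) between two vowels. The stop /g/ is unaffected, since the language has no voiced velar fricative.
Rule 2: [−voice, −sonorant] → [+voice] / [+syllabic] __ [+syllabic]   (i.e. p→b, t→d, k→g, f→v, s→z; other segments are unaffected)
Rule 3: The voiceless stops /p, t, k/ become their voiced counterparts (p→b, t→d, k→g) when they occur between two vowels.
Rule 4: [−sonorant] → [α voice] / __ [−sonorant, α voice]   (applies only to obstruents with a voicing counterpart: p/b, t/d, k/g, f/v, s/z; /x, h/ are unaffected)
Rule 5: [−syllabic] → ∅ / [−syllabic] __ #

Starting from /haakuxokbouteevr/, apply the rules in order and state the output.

Rule 1 (intervocalic spirantization): /k/ is a stop between vowels /a/ and /u/, so it spirantizes to the fricative [x]. /t/ is a stop between vowels /u/ and /e/, so it spirantizes to the fricative [s]. /haakuxokbouteevr/ → haaxuxokbouseevr.
Rule 2 (intervocalic voicing): /s/ is a voiceless obstruent between vowels /u/ and /e/, so it voices to [z]. /haaxuxokbouseevr/ → haaxuxokbouzeevr.
Rule 3 (intervocalic voicing): no segment meets the environment; /haaxuxokbouzeevr/ is unchanged.
Rule 4 (regressive voicing assimilation): /k/ precedes the voiced obstruent /b/, so it voices to [g] by assimilation. /haaxuxokbouzeevr/ → haaxuxogbouzeevr.
Rule 5 (final cluster simplification): /r/ is the second consonant of a word-final cluster /vr/, so it deletes. /haaxuxogbouzeevr/ → haaxuxogbouzeev.

haaxuxogbouzeev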